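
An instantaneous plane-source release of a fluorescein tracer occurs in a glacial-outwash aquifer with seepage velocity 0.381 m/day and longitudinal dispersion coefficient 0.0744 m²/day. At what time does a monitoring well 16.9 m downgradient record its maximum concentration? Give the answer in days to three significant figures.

For the 1D instantaneous-source solution, setting ∂C/∂t = 0 at fixed x gives v²t² + 2Dt − x² = 0, so t = (√(D² + v²x²) − D)/v².
√(D² + v²x²) = √(0.0744² + 0.381² × 16.9²) = 6.439; v² = 0.145161.
t = (6.439 − 0.0744)/0.145161 = 43.8 days (vs. the pure-advection estimate x/v = 44.4 d).

43.8 days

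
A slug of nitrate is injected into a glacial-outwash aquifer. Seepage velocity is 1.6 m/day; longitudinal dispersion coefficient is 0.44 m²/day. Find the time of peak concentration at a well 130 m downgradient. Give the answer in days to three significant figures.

81.1 days

For the 1D instantaneous-source solution, setting ∂C/∂t = 0 at fixed x gives v²t² + 2Dt − x² = 0, so t = (√(D² + v²x²) − D)/v².
√(D² + v²x²) = √(0.44² + 1.6² × 130²) = 208.0; v² = 2.56.
t = (208.0 − 0.44)/2.56 = 81.1 days (vs. the pure-advection estimate x/v = 81.2 d).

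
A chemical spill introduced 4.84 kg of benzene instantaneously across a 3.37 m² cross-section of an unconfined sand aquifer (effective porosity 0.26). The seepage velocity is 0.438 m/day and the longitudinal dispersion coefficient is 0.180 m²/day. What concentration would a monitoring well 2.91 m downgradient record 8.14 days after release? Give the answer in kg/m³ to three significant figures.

1.20 kg/m³

For an instantaneous plane source, C(x,t) = M/(n_e·A·√(4πDt)) · exp(−(x−vt)²/(4Dt)), with n_e·A the pore (flow) area.
Plume center vt = 0.438 × 8.14 = 3.56532 m, so the well at 2.91 m is 0.65532 m upgradient of the peak.
√(4πDt) = 4.291 m, giving peak height M/(n_e·A·√(4πDt)) = 4.84/(0.26 × 3.37 × 4.291) = 1.287 kg/m³.
(x−vt)²/(4Dt) = (-0.65532)²/(4 × 0.180 × 8.14) = 0.07327; exp(−0.07327) = 0.9293.
C = 1.287 × 0.9293 = 1.20 kg/m³.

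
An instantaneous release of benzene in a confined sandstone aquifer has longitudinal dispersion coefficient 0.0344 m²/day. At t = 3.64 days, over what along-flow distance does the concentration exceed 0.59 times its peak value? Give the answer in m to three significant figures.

1.03 m

The plume is Gaussian with σ = √(2Dt) = √(2 × 0.0344 × 3.64) = 0.5004 m.
C/C_peak = exp(−Δx²/(2σ²)) = 0.59 ⇒ Δx = σ·√(−2 ln 0.59) = 0.5004 × 1.027 = 0.5139 m.
Width = 2Δx = 1.03 m.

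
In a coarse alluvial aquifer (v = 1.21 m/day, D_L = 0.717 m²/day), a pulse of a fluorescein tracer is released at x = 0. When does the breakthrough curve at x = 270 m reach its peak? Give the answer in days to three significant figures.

223 days

For the 1D instantaneous-source solution, setting ∂C/∂t = 0 at fixed x gives v²t² + 2Dt − x² = 0, so t = (√(D² + v²x²) − D)/v².
√(D² + v²x²) = √(0.717² + 1.21² × 270²) = 326.7; v² = 1.4641.
t = (326.7 − 0.717)/1.4641 = 223 days (vs. the pure-advection estimate x/v = 223 d).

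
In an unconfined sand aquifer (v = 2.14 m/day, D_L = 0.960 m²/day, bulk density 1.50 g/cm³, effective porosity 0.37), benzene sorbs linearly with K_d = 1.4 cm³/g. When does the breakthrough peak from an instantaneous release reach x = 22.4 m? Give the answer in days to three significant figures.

Retardation factor R = 1 + ρ_b·K_d/n = 1 + 1.50 × 1.4/0.37 = 6.676.
Sorption retards both mechanisms: v_R = v/R = 0.3206 m/day, D_R = D/R = 0.1438 m²/day.
Peak time from v_R²t² + 2D_R t − x² = 0: t = (√(D_R² + v_R²x²) − D_R)/v_R².
√(D_R² + v_R²x²) = √(0.1438² + 0.3206² × 22.4²) = 7.183; v_R² = 0.1028.
t = (7.183 − 0.1438)/0.1028 = 68.5 days.

68.5 days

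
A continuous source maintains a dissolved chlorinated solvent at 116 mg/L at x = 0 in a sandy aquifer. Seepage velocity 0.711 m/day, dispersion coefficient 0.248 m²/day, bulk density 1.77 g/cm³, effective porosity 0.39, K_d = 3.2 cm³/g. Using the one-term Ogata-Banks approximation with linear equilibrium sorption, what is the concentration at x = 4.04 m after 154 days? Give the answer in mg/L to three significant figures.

Retardation factor R = 1 + ρ_b·K_d/n = 1 + 1.77 × 3.2/0.39 = 15.52.
Sorption retards both mechanisms: v_R = v/R = 0.04581 m/day, D_R = D/R = 0.01598 m²/day.
v_R·t = 0.04581 × 154 = 7.05474 m; 2√(D_R t) = 3.137 m; argument = (4.04 − 7.05474)/3.137 = -0.9610.
C = C₀ × ½·erfc(-0.9610) = 116 × 0.9129 = 106 mg/L.

106 mg/L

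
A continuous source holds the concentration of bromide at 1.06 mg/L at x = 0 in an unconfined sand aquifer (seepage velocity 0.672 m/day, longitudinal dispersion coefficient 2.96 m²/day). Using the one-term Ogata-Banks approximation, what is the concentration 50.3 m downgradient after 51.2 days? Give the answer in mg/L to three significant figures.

For a continuous step input, C/C₀ ≈ ½·erfc((x−vt)/(2√(Dt))).
vt = 0.672 × 51.2 = 34.4064 m and 2√(Dt) = 2√(2.96 × 51.2) = 24.62 m.
Argument (x−vt)/(2√(Dt)) = (50.3 − 34.4064)/24.62 = 0.6456; ½·erfc(0.6456) = 0.1806.
C = 1.06 × 0.1806 = 0.191 mg/L.

0.191 mg/L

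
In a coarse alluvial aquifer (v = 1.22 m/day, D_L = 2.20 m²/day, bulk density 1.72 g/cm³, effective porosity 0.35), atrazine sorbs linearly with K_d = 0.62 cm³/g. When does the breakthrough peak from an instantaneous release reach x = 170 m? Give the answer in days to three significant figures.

558 days

Retardation factor R = 1 + ρ_b·K_d/n = 1 + 1.72 × 0.62/0.35 = 4.047.
Sorption retards both mechanisms: v_R = v/R = 0.3015 m/day, D_R = D/R = 0.5436 m²/day.
Peak time from v_R²t² + 2D_R t − x² = 0: t = (√(D_R² + v_R²x²) − D_R)/v_R².
√(D_R² + v_R²x²) = √(0.5436² + 0.3015² × 170²) = 51.26; v_R² = 0.09090.
t = (51.26 − 0.5436)/0.09090 = 558 days.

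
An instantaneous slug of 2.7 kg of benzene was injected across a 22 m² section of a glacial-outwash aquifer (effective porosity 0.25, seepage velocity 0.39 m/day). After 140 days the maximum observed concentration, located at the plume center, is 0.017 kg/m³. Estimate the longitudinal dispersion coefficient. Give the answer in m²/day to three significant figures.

At the plume center C_max = M/(n_e·A·√(4πDt)), so D = M²/(4πt·(n_e·A·C_max)²).
n_e·A·C_max = 0.25 × 22 × 0.017 = 0.09350 kg/m.
D = 2.7²/(4π × 140 × 0.09350²) = 0.474 m²/day.

0.474 m²/day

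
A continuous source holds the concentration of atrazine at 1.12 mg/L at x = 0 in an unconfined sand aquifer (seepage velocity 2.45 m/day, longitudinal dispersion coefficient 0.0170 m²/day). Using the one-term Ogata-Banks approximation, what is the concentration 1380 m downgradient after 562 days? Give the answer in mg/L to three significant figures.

For a continuous step input, C/C₀ ≈ ½·erfc((x−vt)/(2√(Dt))).
vt = 2.45 × 562 = 1376.9 m and 2√(Dt) = 2√(0.0170 × 562) = 6.182 m.
Argument (x−vt)/(2√(Dt)) = (1380 − 1376.9)/6.182 = 0.5015; ½·erfc(0.5015) = 0.2391.
C = 1.12 × 0.2391 = 0.268 mg/L.

0.268 mg/L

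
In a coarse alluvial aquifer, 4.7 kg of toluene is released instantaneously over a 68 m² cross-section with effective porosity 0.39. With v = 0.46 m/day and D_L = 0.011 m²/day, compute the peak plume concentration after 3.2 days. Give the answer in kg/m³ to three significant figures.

The peak of an instantaneous 1D plume sits at x = vt; there the Gaussian factor is 1 and C_max = M/(n_e·A·√(4πDt)), where n_e·A is the pore area the mass is dissolved in.
√(4πDt) = √(4π × 0.011 × 3.2) = 0.6651 m, so C_max = 4.7/(0.39 × 68 × 0.6651) = 0.266 kg/m³.

0.266 kg/m³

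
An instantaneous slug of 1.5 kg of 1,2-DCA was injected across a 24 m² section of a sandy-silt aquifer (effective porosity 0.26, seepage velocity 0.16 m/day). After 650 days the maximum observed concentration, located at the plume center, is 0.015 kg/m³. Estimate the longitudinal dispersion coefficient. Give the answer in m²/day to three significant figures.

0.0314 m²/day

At the plume center C_max = M/(n_e·A·√(4πDt)), so D = M²/(4πt·(n_e·A·C_max)²).
n_e·A·C_max = 0.26 × 24 × 0.015 = 0.09360 kg/m.
D = 1.5²/(4π × 650 × 0.09360²) = 0.0314 m²/day.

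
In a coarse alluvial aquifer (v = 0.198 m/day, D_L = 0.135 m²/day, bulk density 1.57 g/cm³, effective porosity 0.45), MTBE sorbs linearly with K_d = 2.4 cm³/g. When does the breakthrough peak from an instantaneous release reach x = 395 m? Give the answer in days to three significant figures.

Retardation factor R = 1 + ρ_b·K_d/n = 1 + 1.57 × 2.4/0.45 = 9.373.
Sorption retards both mechanisms: v_R = v/R = 0.02112 m/day, D_R = D/R = 0.01440 m²/day.
Peak time from v_R²t² + 2D_R t − x² = 0: t = (√(D_R² + v_R²x²) − D_R)/v_R².
√(D_R² + v_R²x²) = √(0.01440² + 0.02112² × 395²) = 8.342; v_R² = 0.0004461.
t = (8.342 − 0.01440)/0.0004461 = 18700 days.

18700 days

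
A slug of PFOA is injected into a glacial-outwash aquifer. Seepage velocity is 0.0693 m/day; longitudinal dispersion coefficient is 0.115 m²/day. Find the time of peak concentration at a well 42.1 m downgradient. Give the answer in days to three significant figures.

584 days

For the 1D instantaneous-source solution, setting ∂C/∂t = 0 at fixed x gives v²t² + 2Dt − x² = 0, so t = (√(D² + v²x²) − D)/v².
√(D² + v²x²) = √(0.115² + 0.0693² × 42.1²) = 2.920; v² = 0.00480249.
t = (2.920 − 0.115)/0.00480249 = 584 days (vs. the pure-advection estimate x/v = 608 d).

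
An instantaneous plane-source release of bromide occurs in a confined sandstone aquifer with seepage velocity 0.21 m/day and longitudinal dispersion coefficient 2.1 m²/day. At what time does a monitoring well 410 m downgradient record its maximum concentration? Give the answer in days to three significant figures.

1910 days

For the 1D instantaneous-source solution, setting ∂C/∂t = 0 at fixed x gives v²t² + 2Dt − x² = 0, so t = (√(D² + v²x²) − D)/v².
√(D² + v²x²) = √(2.1² + 0.21² × 410²) = 86.13; v² = 0.0441.
t = (86.13 − 2.1)/0.0441 = 1910 days (vs. the pure-advection estimate x/v = 1950 d).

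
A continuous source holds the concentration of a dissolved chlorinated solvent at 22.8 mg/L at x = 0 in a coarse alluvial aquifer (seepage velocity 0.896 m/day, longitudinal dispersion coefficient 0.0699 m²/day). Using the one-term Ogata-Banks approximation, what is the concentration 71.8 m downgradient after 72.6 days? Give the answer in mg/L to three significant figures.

For a continuous step input, C/C₀ ≈ ½·erfc((x−vt)/(2√(Dt))).
vt = 0.896 × 72.6 = 65.0496 m and 2√(Dt) = 2√(0.0699 × 72.6) = 4.505 m.
Argument (x−vt)/(2√(Dt)) = (71.8 − 65.0496)/4.505 = 1.498; ½·erfc(1.498) = 0.01707.
C = 22.8 × 0.01707 = 0.389 mg/L.

0.389 mg/L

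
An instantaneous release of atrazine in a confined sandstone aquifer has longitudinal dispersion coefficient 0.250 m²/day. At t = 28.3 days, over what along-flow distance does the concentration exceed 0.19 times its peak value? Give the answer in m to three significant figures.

13.7 m

The plume is Gaussian with σ = √(2Dt) = √(2 × 0.250 × 28.3) = 3.762 m.
C/C_peak = exp(−Δx²/(2σ²)) = 0.19 ⇒ Δx = σ·√(−2 ln 0.19) = 3.762 × 1.822 = 6.854 m.
Width = 2Δx = 13.7 m.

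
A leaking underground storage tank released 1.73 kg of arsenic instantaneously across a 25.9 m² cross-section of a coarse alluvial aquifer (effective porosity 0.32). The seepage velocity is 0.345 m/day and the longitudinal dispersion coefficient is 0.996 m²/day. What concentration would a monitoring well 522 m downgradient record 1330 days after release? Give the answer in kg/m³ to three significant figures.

0.000762 kg/m³

For an instantaneous plane source, C(x,t) = M/(n_e·A·√(4πDt)) · exp(−(x−vt)²/(4Dt)), with n_e·A the pore (flow) area.
Plume center vt = 0.345 × 1330 = 458.85 m, so the well at 522 m is 63.15 m downgradient of the peak.
√(4πDt) = 129.0 m, giving peak height M/(n_e·A·√(4πDt)) = 1.73/(0.32 × 25.9 × 129.0) = 0.001618 kg/m³.
(x−vt)²/(4Dt) = (63.15)²/(4 × 0.996 × 1330) = 0.7526; exp(−0.7526) = 0.4711.
C = 0.001618 × 0.4711 = 0.000762 kg/m³.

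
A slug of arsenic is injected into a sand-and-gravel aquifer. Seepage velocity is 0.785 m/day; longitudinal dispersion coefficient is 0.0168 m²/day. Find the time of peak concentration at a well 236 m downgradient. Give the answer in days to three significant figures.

301 days

For the 1D instantaneous-source solution, setting ∂C/∂t = 0 at fixed x gives v²t² + 2Dt − x² = 0, so t = (√(D² + v²x²) − D)/v².
√(D² + v²x²) = √(0.0168² + 0.785² × 236²) = 185.3; v² = 0.616225.
t = (185.3 − 0.0168)/0.616225 = 301 days (vs. the pure-advection estimate x/v = 301 d).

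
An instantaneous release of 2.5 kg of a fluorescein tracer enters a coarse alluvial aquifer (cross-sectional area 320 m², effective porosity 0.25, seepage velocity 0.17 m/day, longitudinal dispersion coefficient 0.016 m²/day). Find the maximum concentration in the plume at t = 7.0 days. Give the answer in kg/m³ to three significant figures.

The peak of an instantaneous 1D plume sits at x = vt; there the Gaussian factor is 1 and C_max = M/(n_e·A·√(4πDt)), where n_e·A is the pore area the mass is dissolved in.
√(4πDt) = √(4π × 0.016 × 7.0) = 1.186 m, so C_max = 2.5/(0.25 × 320 × 1.186) = 0.0263 kg/m³.

0.0263 kg/m³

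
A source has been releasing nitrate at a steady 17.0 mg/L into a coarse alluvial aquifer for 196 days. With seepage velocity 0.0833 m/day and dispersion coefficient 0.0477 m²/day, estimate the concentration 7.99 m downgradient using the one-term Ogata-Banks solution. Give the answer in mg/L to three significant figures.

For a continuous step input, C/C₀ ≈ ½·erfc((x−vt)/(2√(Dt))).
vt = 0.0833 × 196 = 16.3268 m and 2√(Dt) = 2√(0.0477 × 196) = 6.115 m.
Argument (x−vt)/(2√(Dt)) = (7.99 − 16.3268)/6.115 = -1.363; ½·erfc(-1.363) = 0.9730.
C = 17.0 × 0.9730 = 16.5 mg/L.

16.5 mg/L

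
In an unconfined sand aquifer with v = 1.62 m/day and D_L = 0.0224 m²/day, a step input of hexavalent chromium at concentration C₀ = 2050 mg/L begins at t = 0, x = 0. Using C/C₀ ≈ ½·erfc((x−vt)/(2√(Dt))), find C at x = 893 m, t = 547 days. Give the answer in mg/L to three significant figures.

170 mg/L

For a continuous step input, C/C₀ ≈ ½·erfc((x−vt)/(2√(Dt))).
vt = 1.62 × 547 = 886.14 m and 2√(Dt) = 2√(0.0224 × 547) = 7.001 m.
Argument (x−vt)/(2√(Dt)) = (893 − 886.14)/7.001 = 0.9799; ½·erfc(0.9799) = 0.08291.
C = 2050 × 0.08291 = 170 mg/L.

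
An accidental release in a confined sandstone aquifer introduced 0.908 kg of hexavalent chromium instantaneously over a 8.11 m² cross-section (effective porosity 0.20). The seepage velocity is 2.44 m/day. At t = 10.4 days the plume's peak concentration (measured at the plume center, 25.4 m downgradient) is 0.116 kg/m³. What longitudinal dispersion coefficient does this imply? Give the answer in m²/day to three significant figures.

At the plume center C_max = M/(n_e·A·√(4πDt)), so D = M²/(4πt·(n_e·A·C_max)²).
n_e·A·C_max = 0.20 × 8.11 × 0.116 = 0.1882 kg/m.
D = 0.908²/(4π × 10.4 × 0.1882²) = 0.178 m²/day.

0.178 m²/day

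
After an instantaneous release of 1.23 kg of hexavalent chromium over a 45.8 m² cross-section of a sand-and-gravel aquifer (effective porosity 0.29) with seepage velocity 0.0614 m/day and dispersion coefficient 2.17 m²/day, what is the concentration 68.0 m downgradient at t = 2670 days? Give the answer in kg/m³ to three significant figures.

For an instantaneous plane source, C(x,t) = M/(n_e·A·√(4πDt)) · exp(−(x−vt)²/(4Dt)), with n_e·A the pore (flow) area.
Plume center vt = 0.0614 × 2670 = 163.938 m, so the well at 68.0 m is 95.938 m upgradient of the peak.
√(4πDt) = 269.8 m, giving peak height M/(n_e·A·√(4πDt)) = 1.23/(0.29 × 45.8 × 269.8) = 0.0003432 kg/m³.
(x−vt)²/(4Dt) = (-95.938)²/(4 × 2.17 × 2670) = 0.3971; exp(−0.3971) = 0.6723.
C = 0.0003432 × 0.6723 = 0.000231 kg/m³.

0.000231 kg/m³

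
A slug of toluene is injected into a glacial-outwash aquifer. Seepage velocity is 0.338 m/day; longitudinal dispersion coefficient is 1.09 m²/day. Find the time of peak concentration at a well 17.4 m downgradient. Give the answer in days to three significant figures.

42.8 days

For the 1D instantaneous-source solution, setting ∂C/∂t = 0 at fixed x gives v²t² + 2Dt − x² = 0, so t = (√(D² + v²x²) − D)/v².
√(D² + v²x²) = √(1.09² + 0.338² × 17.4²) = 5.981; v² = 0.114244.
t = (5.981 − 1.09)/0.114244 = 42.8 days (vs. the pure-advection estimate x/v = 51.5 d).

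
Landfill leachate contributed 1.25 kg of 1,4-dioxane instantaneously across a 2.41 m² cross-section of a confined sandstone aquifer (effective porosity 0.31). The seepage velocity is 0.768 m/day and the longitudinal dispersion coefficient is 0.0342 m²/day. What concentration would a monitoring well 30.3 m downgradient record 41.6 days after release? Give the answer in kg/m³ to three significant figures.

For an instantaneous plane source, C(x,t) = M/(n_e·A·√(4πDt)) · exp(−(x−vt)²/(4Dt)), with n_e·A the pore (flow) area.
Plume center vt = 0.768 × 41.6 = 31.9488 m, so the well at 30.3 m is 1.6488 m upgradient of the peak.
√(4πDt) = 4.228 m, giving peak height M/(n_e·A·√(4πDt)) = 1.25/(0.31 × 2.41 × 4.228) = 0.3957 kg/m³.
(x−vt)²/(4Dt) = (-1.6488)²/(4 × 0.0342 × 41.6) = 0.4777; exp(−0.4777) = 0.6202.
C = 0.3957 × 0.6202 = 0.245 kg/m³.

0.245 kg/m³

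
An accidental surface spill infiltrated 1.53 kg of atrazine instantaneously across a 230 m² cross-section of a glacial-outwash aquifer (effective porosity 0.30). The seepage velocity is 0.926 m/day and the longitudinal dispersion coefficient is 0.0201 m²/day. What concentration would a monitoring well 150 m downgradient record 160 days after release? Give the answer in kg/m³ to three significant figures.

0.00268 kg/m³

For an instantaneous plane source, C(x,t) = M/(n_e·A·√(4πDt)) · exp(−(x−vt)²/(4Dt)), with n_e·A the pore (flow) area.
Plume center vt = 0.926 × 160 = 148.16 m, so the well at 150 m is 1.84 m downgradient of the peak.
√(4πDt) = 6.357 m, giving peak height M/(n_e·A·√(4πDt)) = 1.53/(0.30 × 230 × 6.357) = 0.003488 kg/m³.
(x−vt)²/(4Dt) = (1.84)²/(4 × 0.0201 × 160) = 0.2632; exp(−0.2632) = 0.7686.
C = 0.003488 × 0.7686 = 0.00268 kg/m³.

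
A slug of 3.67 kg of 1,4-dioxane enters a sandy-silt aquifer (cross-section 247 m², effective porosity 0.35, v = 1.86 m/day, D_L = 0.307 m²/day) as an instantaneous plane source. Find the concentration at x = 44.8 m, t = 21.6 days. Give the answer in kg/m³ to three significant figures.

For an instantaneous plane source, C(x,t) = M/(n_e·A·√(4πDt)) · exp(−(x−vt)²/(4Dt)), with n_e·A the pore (flow) area.
Plume center vt = 1.86 × 21.6 = 40.176 m, so the well at 44.8 m is 4.624 m downgradient of the peak.
√(4πDt) = 9.129 m, giving peak height M/(n_e·A·√(4πDt)) = 3.67/(0.35 × 247 × 9.129) = 0.004650 kg/m³.
(x−vt)²/(4Dt) = (4.624)²/(4 × 0.307 × 21.6) = 0.8061; exp(−0.8061) = 0.4466.
C = 0.004650 × 0.4466 = 0.00208 kg/m³.

0.00208 kg/m³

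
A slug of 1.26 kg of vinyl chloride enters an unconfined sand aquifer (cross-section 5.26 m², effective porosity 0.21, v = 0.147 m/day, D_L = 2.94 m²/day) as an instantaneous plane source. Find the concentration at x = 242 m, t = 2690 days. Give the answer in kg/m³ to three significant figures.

0.00172 kg/m³

For an instantaneous plane source, C(x,t) = M/(n_e·A·√(4πDt)) · exp(−(x−vt)²/(4Dt)), with n_e·A the pore (flow) area.
Plume center vt = 0.147 × 2690 = 395.43 m, so the well at 242 m is 153.43 m upgradient of the peak.
√(4πDt) = 315.2 m, giving peak height M/(n_e·A·√(4πDt)) = 1.26/(0.21 × 5.26 × 315.2) = 0.003619 kg/m³.
(x−vt)²/(4Dt) = (-153.43)²/(4 × 2.94 × 2690) = 0.7442; exp(−0.7442) = 0.4751.
C = 0.003619 × 0.4751 = 0.00172 kg/m³.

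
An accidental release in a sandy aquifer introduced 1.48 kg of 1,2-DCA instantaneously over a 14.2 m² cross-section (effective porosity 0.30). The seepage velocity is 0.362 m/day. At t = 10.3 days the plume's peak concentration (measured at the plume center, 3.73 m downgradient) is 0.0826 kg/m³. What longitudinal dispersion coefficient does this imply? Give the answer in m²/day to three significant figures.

0.137 m²/day

At the plume center C_max = M/(n_e·A·√(4πDt)), so D = M²/(4πt·(n_e·A·C_max)²).
n_e·A·C_max = 0.30 × 14.2 × 0.0826 = 0.3519 kg/m.
D = 1.48²/(4π × 10.3 × 0.3519²) = 0.137 m²/day.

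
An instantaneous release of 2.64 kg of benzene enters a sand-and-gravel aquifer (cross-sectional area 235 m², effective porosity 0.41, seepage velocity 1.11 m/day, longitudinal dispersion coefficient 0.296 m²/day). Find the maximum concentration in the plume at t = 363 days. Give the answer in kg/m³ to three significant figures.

0.000746 kg/m³

The peak of an instantaneous 1D plume sits at x = vt; there the Gaussian factor is 1 and C_max = M/(n_e·A·√(4πDt)), where n_e·A is the pore area the mass is dissolved in.
√(4πDt) = √(4π × 0.296 × 363) = 36.75 m, so C_max = 2.64/(0.41 × 235 × 36.75) = 0.000746 kg/m³.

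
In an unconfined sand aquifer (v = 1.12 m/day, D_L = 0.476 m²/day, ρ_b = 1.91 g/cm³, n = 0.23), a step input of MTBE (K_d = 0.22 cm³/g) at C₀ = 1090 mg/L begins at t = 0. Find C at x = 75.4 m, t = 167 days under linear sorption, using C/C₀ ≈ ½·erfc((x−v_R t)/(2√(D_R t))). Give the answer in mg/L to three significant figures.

Retardation factor R = 1 + ρ_b·K_d/n = 1 + 1.91 × 0.22/0.23 = 2.827.
Sorption retards both mechanisms: v_R = v/R = 0.3962 m/day, D_R = D/R = 0.1684 m²/day.
v_R·t = 0.3962 × 167 = 66.1654 m; 2√(D_R t) = 10.61 m; argument = (75.4 − 66.1654)/10.61 = 0.8704.
C = C₀ × ½·erfc(0.8704) = 1090 × 0.1092 = 119 mg/L.

119 mg/L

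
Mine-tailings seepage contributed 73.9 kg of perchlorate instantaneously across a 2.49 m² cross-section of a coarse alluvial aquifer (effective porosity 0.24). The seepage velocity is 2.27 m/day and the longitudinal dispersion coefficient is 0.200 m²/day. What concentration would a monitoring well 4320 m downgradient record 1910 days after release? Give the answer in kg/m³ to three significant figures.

For an instantaneous plane source, C(x,t) = M/(n_e·A·√(4πDt)) · exp(−(x−vt)²/(4Dt)), with n_e·A the pore (flow) area.
Plume center vt = 2.27 × 1910 = 4335.7 m, so the well at 4320 m is 15.7 m upgradient of the peak.
√(4πDt) = 69.28 m, giving peak height M/(n_e·A·√(4πDt)) = 73.9/(0.24 × 2.49 × 69.28) = 1.785 kg/m³.
(x−vt)²/(4Dt) = (-15.7)²/(4 × 0.200 × 1910) = 0.1613; exp(−0.1613) = 0.8510.
C = 1.785 × 0.8510 = 1.52 kg/m³.

1.52 kg/m³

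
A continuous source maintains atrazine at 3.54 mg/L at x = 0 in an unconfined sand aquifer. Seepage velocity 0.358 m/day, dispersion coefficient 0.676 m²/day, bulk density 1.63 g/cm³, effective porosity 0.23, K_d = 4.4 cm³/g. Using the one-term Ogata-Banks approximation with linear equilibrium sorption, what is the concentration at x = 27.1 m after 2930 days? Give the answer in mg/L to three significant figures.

Retardation factor R = 1 + ρ_b·K_d/n = 1 + 1.63 × 4.4/0.23 = 32.18.
Sorption retards both mechanisms: v_R = v/R = 0.01112 m/day, D_R = D/R = 0.02101 m²/day.
v_R·t = 0.01112 × 2930 = 32.5816 m; 2√(D_R t) = 15.69 m; argument = (27.1 − 32.5816)/15.69 = -0.3494.
C = C₀ × ½·erfc(-0.3494) = 3.54 × 0.6894 = 2.44 mg/L.

2.44 mg/L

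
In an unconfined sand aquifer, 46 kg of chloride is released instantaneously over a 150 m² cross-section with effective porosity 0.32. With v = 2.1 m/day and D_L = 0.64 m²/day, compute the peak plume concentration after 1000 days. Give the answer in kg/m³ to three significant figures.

The peak of an instantaneous 1D plume sits at x = vt; there the Gaussian factor is 1 and C_max = M/(n_e·A·√(4πDt)), where n_e·A is the pore area the mass is dissolved in.
√(4πDt) = √(4π × 0.64 × 1000) = 89.68 m, so C_max = 46/(0.32 × 150 × 89.68) = 0.0107 kg/m³.

0.0107 kg/m³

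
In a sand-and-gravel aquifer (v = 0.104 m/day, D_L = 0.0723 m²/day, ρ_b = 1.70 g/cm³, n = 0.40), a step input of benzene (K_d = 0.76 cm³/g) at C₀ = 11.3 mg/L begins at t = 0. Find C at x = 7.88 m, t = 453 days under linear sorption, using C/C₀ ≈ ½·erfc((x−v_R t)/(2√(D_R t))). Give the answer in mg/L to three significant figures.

9.00 mg/L

Retardation factor R = 1 + ρ_b·K_d/n = 1 + 1.70 × 0.76/0.40 = 4.230.
Sorption retards both mechanisms: v_R = v/R = 0.02459 m/day, D_R = D/R = 0.01709 m²/day.
v_R·t = 0.02459 × 453 = 11.13927 m; 2√(D_R t) = 5.565 m; argument = (7.88 − 11.13927)/5.565 = -0.5857.
C = C₀ × ½·erfc(-0.5857) = 11.3 × 0.7963 = 9.00 mg/L.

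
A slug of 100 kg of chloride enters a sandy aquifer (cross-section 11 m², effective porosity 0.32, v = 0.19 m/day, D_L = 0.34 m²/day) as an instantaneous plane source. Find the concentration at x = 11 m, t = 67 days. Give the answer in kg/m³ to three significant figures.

For an instantaneous plane source, C(x,t) = M/(n_e·A·√(4πDt)) · exp(−(x−vt)²/(4Dt)), with n_e·A the pore (flow) area.
Plume center vt = 0.19 × 67 = 12.73 m, so the well at 11 m is 1.73 m upgradient of the peak.
√(4πDt) = 16.92 m, giving peak height M/(n_e·A·√(4πDt)) = 100/(0.32 × 11 × 16.92) = 1.679 kg/m³.
(x−vt)²/(4Dt) = (-1.73)²/(4 × 0.34 × 67) = 0.03285; exp(−0.03285) = 0.9677.
C = 1.679 × 0.9677 = 1.62 kg/m³.

1.62 kg/m³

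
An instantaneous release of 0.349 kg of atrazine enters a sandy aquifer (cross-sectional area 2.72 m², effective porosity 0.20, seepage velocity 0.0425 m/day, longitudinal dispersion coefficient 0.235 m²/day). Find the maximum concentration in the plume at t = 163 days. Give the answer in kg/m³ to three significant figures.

0.0292 kg/m³

The peak of an instantaneous 1D plume sits at x = vt; there the Gaussian factor is 1 and C_max = M/(n_e·A·√(4πDt)), where n_e·A is the pore area the mass is dissolved in.
√(4πDt) = √(4π × 0.235 × 163) = 21.94 m, so C_max = 0.349/(0.20 × 2.72 × 21.94) = 0.0292 kg/m³.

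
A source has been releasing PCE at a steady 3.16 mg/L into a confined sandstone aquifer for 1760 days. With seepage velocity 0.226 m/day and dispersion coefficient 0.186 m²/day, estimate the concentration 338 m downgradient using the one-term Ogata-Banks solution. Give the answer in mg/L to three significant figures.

For a continuous step input, C/C₀ ≈ ½·erfc((x−vt)/(2√(Dt))).
vt = 0.226 × 1760 = 397.76 m and 2√(Dt) = 2√(0.186 × 1760) = 36.19 m.
Argument (x−vt)/(2√(Dt)) = (338 − 397.76)/36.19 = -1.651; ½·erfc(-1.651) = 0.9902.
C = 3.16 × 0.9902 = 3.13 mg/L.

3.13 mg/L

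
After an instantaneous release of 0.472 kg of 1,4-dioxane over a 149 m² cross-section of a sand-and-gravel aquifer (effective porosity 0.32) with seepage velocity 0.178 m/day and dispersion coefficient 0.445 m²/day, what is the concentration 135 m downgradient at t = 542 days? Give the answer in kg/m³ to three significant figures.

For an instantaneous plane source, C(x,t) = M/(n_e·A·√(4πDt)) · exp(−(x−vt)²/(4Dt)), with n_e·A the pore (flow) area.
Plume center vt = 0.178 × 542 = 96.476 m, so the well at 135 m is 38.524 m downgradient of the peak.
√(4πDt) = 55.05 m, giving peak height M/(n_e·A·√(4πDt)) = 0.472/(0.32 × 149 × 55.05) = 0.0001798 kg/m³.
(x−vt)²/(4Dt) = (38.524)²/(4 × 0.445 × 542) = 1.538; exp(−1.538) = 0.2148.
C = 0.0001798 × 0.2148 = 3.86e-05 kg/m³.

3.86e-05 kg/m³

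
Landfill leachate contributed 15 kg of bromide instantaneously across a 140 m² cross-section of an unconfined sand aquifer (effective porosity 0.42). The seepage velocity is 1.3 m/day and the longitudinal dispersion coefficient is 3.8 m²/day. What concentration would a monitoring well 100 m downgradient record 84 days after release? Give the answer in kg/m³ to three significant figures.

For an instantaneous plane source, C(x,t) = M/(n_e·A·√(4πDt)) · exp(−(x−vt)²/(4Dt)), with n_e·A the pore (flow) area.
Plume center vt = 1.3 × 84 = 109.2 m, so the well at 100 m is 9.2 m upgradient of the peak.
√(4πDt) = 63.33 m, giving peak height M/(n_e·A·√(4πDt)) = 15/(0.42 × 140 × 63.33) = 0.004028 kg/m³.
(x−vt)²/(4Dt) = (-9.2)²/(4 × 3.8 × 84) = 0.06629; exp(−0.06629) = 0.9359.
C = 0.004028 × 0.9359 = 0.00377 kg/m³.

0.00377 kg/m³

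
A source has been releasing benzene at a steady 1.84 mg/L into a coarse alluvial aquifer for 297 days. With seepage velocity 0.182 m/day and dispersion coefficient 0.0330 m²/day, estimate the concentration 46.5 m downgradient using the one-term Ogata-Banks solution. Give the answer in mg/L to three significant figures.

1.76 mg/L

For a continuous step input, C/C₀ ≈ ½·erfc((x−vt)/(2√(Dt))).
vt = 0.182 × 297 = 54.054 m and 2√(Dt) = 2√(0.0330 × 297) = 6.261 m.
Argument (x−vt)/(2√(Dt)) = (46.5 − 54.054)/6.261 = -1.207; ½·erfc(-1.207) = 0.9561.
C = 1.84 × 0.9561 = 1.76 mg/L.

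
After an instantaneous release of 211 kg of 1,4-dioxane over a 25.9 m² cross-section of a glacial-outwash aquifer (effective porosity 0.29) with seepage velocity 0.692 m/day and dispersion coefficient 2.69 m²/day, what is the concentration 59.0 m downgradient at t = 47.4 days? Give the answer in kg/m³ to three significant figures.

For an instantaneous plane source, C(x,t) = M/(n_e·A·√(4πDt)) · exp(−(x−vt)²/(4Dt)), with n_e·A the pore (flow) area.
Plume center vt = 0.692 × 47.4 = 32.8008 m, so the well at 59.0 m is 26.1992 m downgradient of the peak.
√(4πDt) = 40.03 m, giving peak height M/(n_e·A·√(4πDt)) = 211/(0.29 × 25.9 × 40.03) = 0.7018 kg/m³.
(x−vt)²/(4Dt) = (26.1992)²/(4 × 2.69 × 47.4) = 1.346; exp(−1.346) = 0.2603.
C = 0.7018 × 0.2603 = 0.183 kg/m³.

0.183 kg/m³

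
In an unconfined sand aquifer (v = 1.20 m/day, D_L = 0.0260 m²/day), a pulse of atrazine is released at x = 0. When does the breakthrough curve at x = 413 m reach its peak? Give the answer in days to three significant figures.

For the 1D instantaneous-source solution, setting ∂C/∂t = 0 at fixed x gives v²t² + 2Dt − x² = 0, so t = (√(D² + v²x²) − D)/v².
√(D² + v²x²) = √(0.0260² + 1.20² × 413²) = 495.6; v² = 1.44.
t = (495.6 − 0.0260)/1.44 = 344 days (vs. the pure-advection estimate x/v = 344 d).

344 days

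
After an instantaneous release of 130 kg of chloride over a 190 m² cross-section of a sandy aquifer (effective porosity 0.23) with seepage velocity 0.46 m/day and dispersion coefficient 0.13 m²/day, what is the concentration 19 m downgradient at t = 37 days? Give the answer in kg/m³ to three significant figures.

For an instantaneous plane source, C(x,t) = M/(n_e·A·√(4πDt)) · exp(−(x−vt)²/(4Dt)), with n_e·A the pore (flow) area.
Plume center vt = 0.46 × 37 = 17.02 m, so the well at 19 m is 1.98 m downgradient of the peak.
√(4πDt) = 7.775 m, giving peak height M/(n_e·A·√(4πDt)) = 130/(0.23 × 190 × 7.775) = 0.3826 kg/m³.
(x−vt)²/(4Dt) = (1.98)²/(4 × 0.13 × 37) = 0.2038; exp(−0.2038) = 0.8156.
C = 0.3826 × 0.8156 = 0.312 kg/m³.

0.312 kg/m³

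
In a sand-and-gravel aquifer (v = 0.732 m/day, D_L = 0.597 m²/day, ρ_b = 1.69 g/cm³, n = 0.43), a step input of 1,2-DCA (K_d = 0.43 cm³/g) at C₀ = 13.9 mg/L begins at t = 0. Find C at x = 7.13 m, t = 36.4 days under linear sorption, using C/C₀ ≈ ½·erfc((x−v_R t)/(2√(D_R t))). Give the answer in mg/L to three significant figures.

10.5 mg/L

Retardation factor R = 1 + ρ_b·K_d/n = 1 + 1.69 × 0.43/0.43 = 2.690.
Sorption retards both mechanisms: v_R = v/R = 0.2721 m/day, D_R = D/R = 0.2219 m²/day.
v_R·t = 0.2721 × 36.4 = 9.90444 m; 2√(D_R t) = 5.684 m; argument = (7.13 − 9.90444)/5.684 = -0.4881.
C = C₀ × ½·erfc(-0.4881) = 13.9 × 0.7550 = 10.5 mg/L.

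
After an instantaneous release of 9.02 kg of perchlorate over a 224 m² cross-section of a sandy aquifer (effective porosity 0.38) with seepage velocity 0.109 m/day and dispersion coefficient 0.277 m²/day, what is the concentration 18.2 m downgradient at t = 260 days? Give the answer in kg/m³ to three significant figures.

For an instantaneous plane source, C(x,t) = M/(n_e·A·√(4πDt)) · exp(−(x−vt)²/(4Dt)), with n_e·A the pore (flow) area.
Plume center vt = 0.109 × 260 = 28.34 m, so the well at 18.2 m is 10.14 m upgradient of the peak.
√(4πDt) = 30.08 m, giving peak height M/(n_e·A·√(4πDt)) = 9.02/(0.38 × 224 × 30.08) = 0.003523 kg/m³.
(x−vt)²/(4Dt) = (-10.14)²/(4 × 0.277 × 260) = 0.3569; exp(−0.3569) = 0.6998.
C = 0.003523 × 0.6998 = 0.00247 kg/m³.

0.00247 kg/m³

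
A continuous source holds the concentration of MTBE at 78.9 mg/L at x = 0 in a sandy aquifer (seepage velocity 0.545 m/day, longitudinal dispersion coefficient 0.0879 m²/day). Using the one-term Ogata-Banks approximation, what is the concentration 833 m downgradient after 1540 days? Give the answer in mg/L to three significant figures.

For a continuous step input, C/C₀ ≈ ½·erfc((x−vt)/(2√(Dt))).
vt = 0.545 × 1540 = 839.3 m and 2√(Dt) = 2√(0.0879 × 1540) = 23.27 m.
Argument (x−vt)/(2√(Dt)) = (833 − 839.3)/23.27 = -0.2707; ½·erfc(-0.2707) = 0.6491.
C = 78.9 × 0.6491 = 51.2 mg/L.

51.2 mg/L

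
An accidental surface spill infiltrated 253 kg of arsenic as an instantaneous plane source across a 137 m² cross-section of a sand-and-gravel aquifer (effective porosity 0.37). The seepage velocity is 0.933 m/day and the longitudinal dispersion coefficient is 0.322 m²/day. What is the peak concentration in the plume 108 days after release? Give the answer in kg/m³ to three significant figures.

The peak of an instantaneous 1D plume sits at x = vt; there the Gaussian factor is 1 and C_max = M/(n_e·A·√(4πDt)), where n_e·A is the pore area the mass is dissolved in.
√(4πDt) = √(4π × 0.322 × 108) = 20.90 m, so C_max = 253/(0.37 × 137 × 20.90) = 0.239 kg/m³.

0.239 kg/m³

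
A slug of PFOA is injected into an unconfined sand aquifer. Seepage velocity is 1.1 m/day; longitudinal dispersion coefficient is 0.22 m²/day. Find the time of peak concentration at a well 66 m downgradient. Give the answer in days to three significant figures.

For the 1D instantaneous-source solution, setting ∂C/∂t = 0 at fixed x gives v²t² + 2Dt − x² = 0, so t = (√(D² + v²x²) − D)/v².
√(D² + v²x²) = √(0.22² + 1.1² × 66²) = 72.60; v² = 1.21.
t = (72.60 − 0.22)/1.21 = 59.8 days (vs. the pure-advection estimate x/v = 60.0 d).

59.8 days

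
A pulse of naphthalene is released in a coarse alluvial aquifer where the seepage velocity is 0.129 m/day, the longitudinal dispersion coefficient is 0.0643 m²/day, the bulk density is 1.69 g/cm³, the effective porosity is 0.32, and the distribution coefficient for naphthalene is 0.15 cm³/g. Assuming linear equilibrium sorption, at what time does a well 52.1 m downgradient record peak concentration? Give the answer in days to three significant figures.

717 days

Retardation factor R = 1 + ρ_b·K_d/n = 1 + 1.69 × 0.15/0.32 = 1.792.
Sorption retards both mechanisms: v_R = v/R = 0.07199 m/day, D_R = D/R = 0.03588 m²/day.
Peak time from v_R²t² + 2D_R t − x² = 0: t = (√(D_R² + v_R²x²) − D_R)/v_R².
√(D_R² + v_R²x²) = √(0.03588² + 0.07199² × 52.1²) = 3.751; v_R² = 0.005183.
t = (3.751 − 0.03588)/0.005183 = 717 days.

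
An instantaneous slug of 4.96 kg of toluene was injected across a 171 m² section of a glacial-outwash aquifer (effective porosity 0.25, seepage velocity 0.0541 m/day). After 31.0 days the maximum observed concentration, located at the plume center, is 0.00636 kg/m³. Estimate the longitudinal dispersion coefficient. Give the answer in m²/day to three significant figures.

0.854 m²/day

At the plume center C_max = M/(n_e·A·√(4πDt)), so D = M²/(4πt·(n_e·A·C_max)²).
n_e·A·C_max = 0.25 × 171 × 0.00636 = 0.2719 kg/m.
D = 4.96²/(4π × 31.0 × 0.2719²) = 0.854 m²/day.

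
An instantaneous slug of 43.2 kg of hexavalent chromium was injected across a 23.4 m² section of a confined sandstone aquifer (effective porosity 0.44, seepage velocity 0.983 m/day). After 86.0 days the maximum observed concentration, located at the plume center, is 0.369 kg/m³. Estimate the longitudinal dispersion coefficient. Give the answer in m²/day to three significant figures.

0.120 m²/day

At the plume center C_max = M/(n_e·A·√(4πDt)), so D = M²/(4πt·(n_e·A·C_max)²).
n_e·A·C_max = 0.44 × 23.4 × 0.369 = 3.799 kg/m.
D = 43.2²/(4π × 86.0 × 3.799²) = 0.120 m²/day.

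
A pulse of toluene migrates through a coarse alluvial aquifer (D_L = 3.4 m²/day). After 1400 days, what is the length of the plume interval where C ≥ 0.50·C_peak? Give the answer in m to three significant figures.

The plume is Gaussian with σ = √(2Dt) = √(2 × 3.4 × 1400) = 97.57 m.
C/C_peak = exp(−Δx²/(2σ²)) = 0.50 ⇒ Δx = σ·√(−2 ln 0.50) = 97.57 × 1.177 = 114.8 m.
Width = 2Δx = 230 m.

230 m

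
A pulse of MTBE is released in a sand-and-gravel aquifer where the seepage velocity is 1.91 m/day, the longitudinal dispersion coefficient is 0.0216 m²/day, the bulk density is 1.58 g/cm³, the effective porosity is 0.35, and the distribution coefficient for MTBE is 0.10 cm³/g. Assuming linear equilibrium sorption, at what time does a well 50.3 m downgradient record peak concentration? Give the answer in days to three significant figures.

Retardation factor R = 1 + ρ_b·K_d/n = 1 + 1.58 × 0.10/0.35 = 1.451.
Sorption retards both mechanisms: v_R = v/R = 1.316 m/day, D_R = D/R = 0.01489 m²/day.
Peak time from v_R²t² + 2D_R t − x² = 0: t = (√(D_R² + v_R²x²) − D_R)/v_R².
√(D_R² + v_R²x²) = √(0.01489² + 1.316² × 50.3²) = 66.19; v_R² = 1.732.
t = (66.19 − 0.01489)/1.732 = 38.2 days.

38.2 days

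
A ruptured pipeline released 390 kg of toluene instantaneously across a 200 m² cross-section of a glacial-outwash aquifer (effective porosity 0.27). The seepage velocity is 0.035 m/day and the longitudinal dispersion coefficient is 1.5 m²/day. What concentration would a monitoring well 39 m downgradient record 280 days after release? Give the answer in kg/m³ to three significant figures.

For an instantaneous plane source, C(x,t) = M/(n_e·A·√(4πDt)) · exp(−(x−vt)²/(4Dt)), with n_e·A the pore (flow) area.
Plume center vt = 0.035 × 280 = 9.8 m, so the well at 39 m is 29.2 m downgradient of the peak.
√(4πDt) = 72.65 m, giving peak height M/(n_e·A·√(4πDt)) = 390/(0.27 × 200 × 72.65) = 0.09941 kg/m³.
(x−vt)²/(4Dt) = (29.2)²/(4 × 1.5 × 280) = 0.5075; exp(−0.5075) = 0.6020.
C = 0.09941 × 0.6020 = 0.0598 kg/m³.

0.0598 kg/m³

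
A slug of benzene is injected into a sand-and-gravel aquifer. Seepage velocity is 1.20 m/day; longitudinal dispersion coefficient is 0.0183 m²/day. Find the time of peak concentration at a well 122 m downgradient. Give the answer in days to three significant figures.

102 days

For the 1D instantaneous-source solution, setting ∂C/∂t = 0 at fixed x gives v²t² + 2Dt − x² = 0, so t = (√(D² + v²x²) − D)/v².
√(D² + v²x²) = √(0.0183² + 1.20² × 122²) = 146.4; v² = 1.44.
t = (146.4 − 0.0183)/1.44 = 102 days (vs. the pure-advection estimate x/v = 102 d).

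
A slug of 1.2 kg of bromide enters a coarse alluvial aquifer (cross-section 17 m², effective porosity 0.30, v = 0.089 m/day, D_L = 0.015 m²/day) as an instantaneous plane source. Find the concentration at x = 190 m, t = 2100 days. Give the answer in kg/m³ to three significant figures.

0.0110 kg/m³

For an instantaneous plane source, C(x,t) = M/(n_e·A·√(4πDt)) · exp(−(x−vt)²/(4Dt)), with n_e·A the pore (flow) area.
Plume center vt = 0.089 × 2100 = 186.9 m, so the well at 190 m is 3.1 m downgradient of the peak.
√(4πDt) = 19.90 m, giving peak height M/(n_e·A·√(4πDt)) = 1.2/(0.30 × 17 × 19.90) = 0.01182 kg/m³.
(x−vt)²/(4Dt) = (3.1)²/(4 × 0.015 × 2100) = 0.07627; exp(−0.07627) = 0.9266.
C = 0.01182 × 0.9266 = 0.0110 kg/m³.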